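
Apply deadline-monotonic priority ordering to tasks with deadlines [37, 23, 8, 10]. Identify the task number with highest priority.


Sort tasks by relative deadline (ascending):
  Task 3: deadline = 8
  Task 4: deadline = 10
  Task 2: deadline = 23
  Task 1: deadline = 37
Priority order (highest first): [3, 4, 2, 1]
Highest priority task = 3

3


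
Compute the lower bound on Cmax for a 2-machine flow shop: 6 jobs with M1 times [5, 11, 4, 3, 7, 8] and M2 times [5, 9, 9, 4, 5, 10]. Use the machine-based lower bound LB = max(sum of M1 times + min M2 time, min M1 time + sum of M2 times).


LB1 = sum(M1 times) + min(M2 times) = 38 + 4 = 42
LB2 = min(M1 times) + sum(M2 times) = 3 + 42 = 45
Lower bound = max(LB1, LB2) = max(42, 45) = 45

45


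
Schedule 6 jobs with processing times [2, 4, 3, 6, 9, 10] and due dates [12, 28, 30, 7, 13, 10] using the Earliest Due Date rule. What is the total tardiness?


Sort by due date (EDD order): [(6, 7), (10, 10), (2, 12), (9, 13), (4, 28), (3, 30)]
Compute completion times and tardiness:
  Job 1: p=6, d=7, C=6, tardiness=max(0,6-7)=0
  Job 2: p=10, d=10, C=16, tardiness=max(0,16-10)=6
  Job 3: p=2, d=12, C=18, tardiness=max(0,18-12)=6
  Job 4: p=9, d=13, C=27, tardiness=max(0,27-13)=14
  Job 5: p=4, d=28, C=31, tardiness=max(0,31-28)=3
  Job 6: p=3, d=30, C=34, tardiness=max(0,34-30)=4
Total tardiness = 33

33


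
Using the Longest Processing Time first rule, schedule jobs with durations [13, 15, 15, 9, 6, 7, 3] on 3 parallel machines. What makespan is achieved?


Sort jobs in decreasing order (LPT): [15, 15, 13, 9, 7, 6, 3]
Assign each job to the least loaded machine:
  Machine 1: jobs [15, 7], load = 22
  Machine 2: jobs [15, 6, 3], load = 24
  Machine 3: jobs [13, 9], load = 22
Makespan = max load = 24

24


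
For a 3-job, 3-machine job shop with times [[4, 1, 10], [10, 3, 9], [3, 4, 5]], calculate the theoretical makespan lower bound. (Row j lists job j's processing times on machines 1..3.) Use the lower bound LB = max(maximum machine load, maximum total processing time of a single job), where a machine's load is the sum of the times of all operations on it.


Machine loads:
  Machine 1: 4 + 10 + 3 = 17
  Machine 2: 1 + 3 + 4 = 8
  Machine 3: 10 + 9 + 5 = 24
Max machine load = 24
Job totals:
  Job 1: 15
  Job 2: 22
  Job 3: 12
Max job total = 22
Lower bound = max(24, 22) = 24

24


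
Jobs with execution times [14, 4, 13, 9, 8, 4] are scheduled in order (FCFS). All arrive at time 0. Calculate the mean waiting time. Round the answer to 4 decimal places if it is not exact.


FCFS order (as given): [14, 4, 13, 9, 8, 4]
Waiting times:
  Job 1: wait = 0
  Job 2: wait = 14
  Job 3: wait = 18
  Job 4: wait = 31
  Job 5: wait = 40
  Job 6: wait = 48
Sum of waiting times = 151
Average waiting time = 151/6 = 25.1667

25.1667


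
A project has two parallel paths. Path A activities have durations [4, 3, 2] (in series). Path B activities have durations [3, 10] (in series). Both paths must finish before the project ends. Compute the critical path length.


Path A total = 4 + 3 + 2 = 9
Path B total = 3 + 10 = 13
Critical path = longest path = max(9, 13) = 13

13


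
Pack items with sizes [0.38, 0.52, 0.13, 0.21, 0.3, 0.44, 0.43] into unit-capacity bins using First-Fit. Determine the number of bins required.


Place items sequentially using First-Fit:
  Item 0.38 -> new Bin 1
  Item 0.52 -> Bin 1 (now 0.9)
  Item 0.13 -> new Bin 2
  Item 0.21 -> Bin 2 (now 0.34)
  Item 0.3 -> Bin 2 (now 0.64)
  Item 0.44 -> new Bin 3
  Item 0.43 -> Bin 3 (now 0.87)
Total bins used = 3

3


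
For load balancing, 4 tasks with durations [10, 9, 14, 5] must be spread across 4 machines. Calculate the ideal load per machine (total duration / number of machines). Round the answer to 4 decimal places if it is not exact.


Total processing time = 10 + 9 + 14 + 5 = 38
Number of machines = 4
Ideal balanced load = 38 / 4 = 9.5

9.5


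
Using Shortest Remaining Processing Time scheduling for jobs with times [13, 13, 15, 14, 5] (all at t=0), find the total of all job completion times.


Since all jobs arrive at t=0, SRPT equals SPT ordering.
SPT order: [5, 13, 13, 14, 15]
Completion times:
  Job 1: p=5, C=5
  Job 2: p=13, C=18
  Job 3: p=13, C=31
  Job 4: p=14, C=45
  Job 5: p=15, C=60
Total completion time = 5 + 18 + 31 + 45 + 60 = 159

159


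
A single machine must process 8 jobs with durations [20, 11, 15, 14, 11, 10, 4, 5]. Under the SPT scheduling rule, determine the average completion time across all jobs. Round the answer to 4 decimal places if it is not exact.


Sort jobs by processing time (SPT order): [4, 5, 10, 11, 11, 14, 15, 20]
Compute completion times sequentially:
  Job 1: processing = 4, completes at 4
  Job 2: processing = 5, completes at 9
  Job 3: processing = 10, completes at 19
  Job 4: processing = 11, completes at 30
  Job 5: processing = 11, completes at 41
  Job 6: processing = 14, completes at 55
  Job 7: processing = 15, completes at 70
  Job 8: processing = 20, completes at 90
Sum of completion times = 318
Average completion time = 318/8 = 39.75

39.75


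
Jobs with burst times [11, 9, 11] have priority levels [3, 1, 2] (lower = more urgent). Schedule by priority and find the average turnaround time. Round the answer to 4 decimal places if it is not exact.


Sort by priority (ascending = highest first):
Order: [(1, 9), (2, 11), (3, 11)]
Completion times:
  Priority 1, burst=9, C=9
  Priority 2, burst=11, C=20
  Priority 3, burst=11, C=31
Average turnaround = 60/3 = 20.0

20.0


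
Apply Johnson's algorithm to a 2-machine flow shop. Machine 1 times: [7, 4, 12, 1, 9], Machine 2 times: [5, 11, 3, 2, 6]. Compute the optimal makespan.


Apply Johnson's rule:
  Group 1 (a <= b): [(4, 1, 2), (2, 4, 11)]
  Group 2 (a > b): [(5, 9, 6), (1, 7, 5), (3, 12, 3)]
Optimal job order: [4, 2, 5, 1, 3]
Schedule:
  Job 4: M1 done at 1, M2 done at 3
  Job 2: M1 done at 5, M2 done at 16
  Job 5: M1 done at 14, M2 done at 22
  Job 1: M1 done at 21, M2 done at 27
  Job 3: M1 done at 33, M2 done at 36
Makespan = 36

36


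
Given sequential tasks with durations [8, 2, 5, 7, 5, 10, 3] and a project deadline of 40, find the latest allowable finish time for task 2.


LF(activity 2) = deadline - sum of successor durations
Successors: activities 3 through 7 with durations [5, 7, 5, 10, 3]
Sum of successor durations = 30
LF = 40 - 30 = 10

10


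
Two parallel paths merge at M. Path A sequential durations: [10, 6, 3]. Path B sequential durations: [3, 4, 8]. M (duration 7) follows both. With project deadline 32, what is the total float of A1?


Forward pass: ES(A1) = sum of predecessors on chain A = 0
EF = ES + duration = 0 + 10 = 10
Backward pass: LF(M) = deadline = 32; LS(M) = 32 - 7 = 25
LF(A1) = LS(M) - sum(successors on chain A) = 25 - 9 = 16
LS = LF - duration = 16 - 10 = 6
Total float = LS - ES = 6 - 0 = 6

6


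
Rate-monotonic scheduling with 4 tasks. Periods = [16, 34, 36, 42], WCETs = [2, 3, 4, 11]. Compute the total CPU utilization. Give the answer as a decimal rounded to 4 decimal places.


Compute individual utilizations (exact fractions):
  Task 1: C/T = 2/16 = 1/8 (approx. 0.125)
  Task 2: C/T = 3/34 (approx. 0.0882)
  Task 3: C/T = 4/36 = 1/9 (approx. 0.1111)
  Task 4: C/T = 11/42 (approx. 0.2619)
Total utilization U = 1/8 + 3/34 + 1/9 + 11/42 = 5023/8568
Rounded to 4 decimal places: U = 0.5863
RM (Liu & Layland) bound for 4 tasks = 0.756828; compare with U = 5023/8568 (approx. 0.586251)
U <= bound, so schedulable by RM sufficient condition.

0.5863


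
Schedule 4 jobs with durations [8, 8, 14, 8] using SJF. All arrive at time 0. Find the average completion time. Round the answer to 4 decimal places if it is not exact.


SJF order (ascending): [8, 8, 8, 14]
Completion times:
  Job 1: burst=8, C=8
  Job 2: burst=8, C=16
  Job 3: burst=8, C=24
  Job 4: burst=14, C=38
Average completion = 86/4 = 21.5

21.5


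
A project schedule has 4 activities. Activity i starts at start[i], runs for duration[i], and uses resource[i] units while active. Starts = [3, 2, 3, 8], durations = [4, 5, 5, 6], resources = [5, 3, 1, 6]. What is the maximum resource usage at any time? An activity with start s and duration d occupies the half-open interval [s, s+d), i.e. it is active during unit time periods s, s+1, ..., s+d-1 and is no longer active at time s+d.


Each activity i is active on [start_i, start_i + duration_i).
Compute total resource usage per time slot:
  t=0: active resources = [], total = 0
  t=1: active resources = [], total = 0
  t=2: active resources = [3], total = 3
  t=3: active resources = [5, 3, 1], total = 9
  t=4: active resources = [5, 3, 1], total = 9
  t=5: active resources = [5, 3, 1], total = 9
  t=6: active resources = [5, 3, 1], total = 9
  t=7: active resources = [1], total = 1
  t=8: active resources = [6], total = 6
  t=9: active resources = [6], total = 6
  t=10: active resources = [6], total = 6
  t=11: active resources = [6], total = 6
  t=12: active resources = [6], total = 6
  t=13: active resources = [6], total = 6
Peak resource demand = 9

9


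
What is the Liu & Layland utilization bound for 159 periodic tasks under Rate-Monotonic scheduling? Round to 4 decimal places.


Compute 2^(1/159) = 1.0043689323
Subtract 1: 1.0043689323 - 1 = 0.0043689323
Multiply by n: 159 * 0.0043689323 = 0.6946602357
Round to 4 dp: 0.6947

0.6947


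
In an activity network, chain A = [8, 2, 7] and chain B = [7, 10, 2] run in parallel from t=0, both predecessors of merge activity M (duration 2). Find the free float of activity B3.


ES(B3) = sum of predecessors on chain B = 17
EF(B3) = ES + duration = 17 + 2 = 19
Successor of B3 is M. ES(M) = max(sum(A), sum(B)) = max(17, 19) = 19
Free float = ES(successor) - EF(current) = 19 - 19 = 0

0


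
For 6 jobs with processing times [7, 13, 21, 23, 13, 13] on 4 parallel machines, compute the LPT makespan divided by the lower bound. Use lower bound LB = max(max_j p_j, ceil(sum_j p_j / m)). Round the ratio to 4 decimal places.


LPT order: [23, 21, 13, 13, 13, 7]
Machine loads after assignment: [23, 21, 26, 20]
LPT makespan = 26
Lower bound = max(max_job, ceil(total/4)) = max(23, 23) = 23
Ratio = 26 / 23 = 1.1304

1.1304


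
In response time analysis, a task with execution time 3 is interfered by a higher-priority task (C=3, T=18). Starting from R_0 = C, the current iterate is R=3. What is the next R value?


R_next = C + ceil(R_prev / T_hp) * C_hp
ceil(3 / 18) = ceil(0.1667) = 1
Interference = 1 * 3 = 3
R_next = 3 + 3 = 6

6


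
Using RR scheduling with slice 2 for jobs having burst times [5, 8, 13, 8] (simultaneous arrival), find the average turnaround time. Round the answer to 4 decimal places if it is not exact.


Time quantum = 2
Execution trace:
  J1 runs 2 units, time = 2
  J2 runs 2 units, time = 4
  J3 runs 2 units, time = 6
  J4 runs 2 units, time = 8
  J1 runs 2 units, time = 10
  J2 runs 2 units, time = 12
  J3 runs 2 units, time = 14
  J4 runs 2 units, time = 16
  J1 runs 1 units, time = 17
  J2 runs 2 units, time = 19
  J3 runs 2 units, time = 21
  J4 runs 2 units, time = 23
  J2 runs 2 units, time = 25
  J3 runs 2 units, time = 27
  J4 runs 2 units, time = 29
  J3 runs 2 units, time = 31
  J3 runs 2 units, time = 33
  J3 runs 1 units, time = 34
Finish times: [17, 25, 34, 29]
Average turnaround = 105/4 = 26.25

26.25


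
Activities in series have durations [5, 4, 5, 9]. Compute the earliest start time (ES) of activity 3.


Activity 3 starts after activities 1 through 2 complete.
Predecessor durations: [5, 4]
ES = 5 + 4 = 9

9


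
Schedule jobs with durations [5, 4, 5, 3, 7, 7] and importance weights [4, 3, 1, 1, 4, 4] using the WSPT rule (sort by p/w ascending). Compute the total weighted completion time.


Compute p/w ratios and sort ascending (WSPT): [(5, 4), (4, 3), (7, 4), (7, 4), (3, 1), (5, 1)]
Compute weighted completion times:
  Job (p=5,w=4): C=5, w*C=4*5=20
  Job (p=4,w=3): C=9, w*C=3*9=27
  Job (p=7,w=4): C=16, w*C=4*16=64
  Job (p=7,w=4): C=23, w*C=4*23=92
  Job (p=3,w=1): C=26, w*C=1*26=26
  Job (p=5,w=1): C=31, w*C=1*31=31
Total weighted completion time = 260

260


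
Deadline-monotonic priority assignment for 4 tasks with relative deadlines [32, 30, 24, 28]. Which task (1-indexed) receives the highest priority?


Sort tasks by relative deadline (ascending):
  Task 3: deadline = 24
  Task 4: deadline = 28
  Task 2: deadline = 30
  Task 1: deadline = 32
Priority order (highest first): [3, 4, 2, 1]
Highest priority task = 3

3


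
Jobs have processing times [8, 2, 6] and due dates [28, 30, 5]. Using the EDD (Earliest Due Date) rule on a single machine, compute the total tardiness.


Sort by due date (EDD order): [(6, 5), (8, 28), (2, 30)]
Compute completion times and tardiness:
  Job 1: p=6, d=5, C=6, tardiness=max(0,6-5)=1
  Job 2: p=8, d=28, C=14, tardiness=max(0,14-28)=0
  Job 3: p=2, d=30, C=16, tardiness=max(0,16-30)=0
Total tardiness = 1

1


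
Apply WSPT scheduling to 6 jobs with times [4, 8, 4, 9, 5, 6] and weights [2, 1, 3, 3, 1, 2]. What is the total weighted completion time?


Compute p/w ratios and sort ascending (WSPT): [(4, 3), (4, 2), (9, 3), (6, 2), (5, 1), (8, 1)]
Compute weighted completion times:
  Job (p=4,w=3): C=4, w*C=3*4=12
  Job (p=4,w=2): C=8, w*C=2*8=16
  Job (p=9,w=3): C=17, w*C=3*17=51
  Job (p=6,w=2): C=23, w*C=2*23=46
  Job (p=5,w=1): C=28, w*C=1*28=28
  Job (p=8,w=1): C=36, w*C=1*36=36
Total weighted completion time = 189

189


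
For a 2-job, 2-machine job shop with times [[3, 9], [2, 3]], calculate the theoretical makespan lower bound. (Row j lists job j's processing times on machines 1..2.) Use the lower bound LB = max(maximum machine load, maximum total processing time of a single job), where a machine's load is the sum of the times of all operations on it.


Machine loads:
  Machine 1: 3 + 2 = 5
  Machine 2: 9 + 3 = 12
Max machine load = 12
Job totals:
  Job 1: 12
  Job 2: 5
Max job total = 12
Lower bound = max(12, 12) = 12

12


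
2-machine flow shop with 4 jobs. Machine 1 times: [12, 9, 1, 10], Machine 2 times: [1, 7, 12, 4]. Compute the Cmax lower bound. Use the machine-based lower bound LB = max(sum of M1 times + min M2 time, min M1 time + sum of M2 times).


LB1 = sum(M1 times) + min(M2 times) = 32 + 1 = 33
LB2 = min(M1 times) + sum(M2 times) = 1 + 24 = 25
Lower bound = max(LB1, LB2) = max(33, 25) = 33

33


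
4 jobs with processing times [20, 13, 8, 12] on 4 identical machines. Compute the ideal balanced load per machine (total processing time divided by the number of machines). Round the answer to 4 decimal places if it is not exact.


Total processing time = 20 + 13 + 8 + 12 = 53
Number of machines = 4
Ideal balanced load = 53 / 4 = 13.25

13.25


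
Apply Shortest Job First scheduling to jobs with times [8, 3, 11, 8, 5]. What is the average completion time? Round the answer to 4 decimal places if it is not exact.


SJF order (ascending): [3, 5, 8, 8, 11]
Completion times:
  Job 1: burst=3, C=3
  Job 2: burst=5, C=8
  Job 3: burst=8, C=16
  Job 4: burst=8, C=24
  Job 5: burst=11, C=35
Average completion = 86/5 = 17.2

17.2


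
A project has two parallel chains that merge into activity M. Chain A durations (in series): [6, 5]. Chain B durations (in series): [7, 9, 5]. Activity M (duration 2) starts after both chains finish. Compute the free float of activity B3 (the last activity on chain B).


ES(B3) = sum of predecessors on chain B = 16
EF(B3) = ES + duration = 16 + 5 = 21
Successor of B3 is M. ES(M) = max(sum(A), sum(B)) = max(11, 21) = 21
Free float = ES(successor) - EF(current) = 21 - 21 = 0

0


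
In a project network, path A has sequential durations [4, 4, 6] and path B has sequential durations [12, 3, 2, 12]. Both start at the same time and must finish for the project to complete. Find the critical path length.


Path A total = 4 + 4 + 6 = 14
Path B total = 12 + 3 + 2 + 12 = 29
Critical path = longest path = max(14, 29) = 29

29


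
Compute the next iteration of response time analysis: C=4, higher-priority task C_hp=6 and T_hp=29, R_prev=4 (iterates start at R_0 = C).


R_next = C + ceil(R_prev / T_hp) * C_hp
ceil(4 / 29) = ceil(0.1379) = 1
Interference = 1 * 6 = 6
R_next = 4 + 6 = 10

10


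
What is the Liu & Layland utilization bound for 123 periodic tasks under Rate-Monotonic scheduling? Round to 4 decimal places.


Compute 2^(1/123) = 1.0056512513
Subtract 1: 1.0056512513 - 1 = 0.0056512513
Multiply by n: 123 * 0.0056512513 = 0.6951039099
Round to 4 dp: 0.6951

0.6951


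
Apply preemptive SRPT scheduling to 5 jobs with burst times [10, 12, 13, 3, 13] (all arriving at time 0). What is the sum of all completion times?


Since all jobs arrive at t=0, SRPT equals SPT ordering.
SPT order: [3, 10, 12, 13, 13]
Completion times:
  Job 1: p=3, C=3
  Job 2: p=10, C=13
  Job 3: p=12, C=25
  Job 4: p=13, C=38
  Job 5: p=13, C=51
Total completion time = 3 + 13 + 25 + 38 + 51 = 130

130


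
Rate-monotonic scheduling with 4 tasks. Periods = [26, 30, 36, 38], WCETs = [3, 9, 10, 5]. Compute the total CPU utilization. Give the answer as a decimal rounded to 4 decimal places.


Compute individual utilizations (exact fractions):
  Task 1: C/T = 3/26 (approx. 0.1154)
  Task 2: C/T = 9/30 = 3/10 (approx. 0.3)
  Task 3: C/T = 10/36 = 5/18 (approx. 0.2778)
  Task 4: C/T = 5/38 (approx. 0.1316)
Total utilization U = 3/26 + 3/10 + 5/18 + 5/38 = 9167/11115
Rounded to 4 decimal places: U = 0.8247
RM (Liu & Layland) bound for 4 tasks = 0.756828; compare with U = 9167/11115 (approx. 0.824741)
bound < U <= 1, so the RM sufficient condition is not met (inconclusive; an exact test such as response-time analysis is needed).

0.8247


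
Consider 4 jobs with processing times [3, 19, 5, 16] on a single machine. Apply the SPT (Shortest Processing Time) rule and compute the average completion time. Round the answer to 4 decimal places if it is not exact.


Sort jobs by processing time (SPT order): [3, 5, 16, 19]
Compute completion times sequentially:
  Job 1: processing = 3, completes at 3
  Job 2: processing = 5, completes at 8
  Job 3: processing = 16, completes at 24
  Job 4: processing = 19, completes at 43
Sum of completion times = 78
Average completion time = 78/4 = 19.5

19.5


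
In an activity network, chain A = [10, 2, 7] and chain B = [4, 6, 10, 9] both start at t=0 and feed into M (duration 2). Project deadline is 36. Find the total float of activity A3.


Forward pass: ES(A3) = sum of predecessors on chain A = 12
EF = ES + duration = 12 + 7 = 19
Backward pass: LF(M) = deadline = 36; LS(M) = 36 - 2 = 34
LF(A3) = LS(M) - sum(successors on chain A) = 34 - 0 = 34
LS = LF - duration = 34 - 7 = 27
Total float = LS - ES = 27 - 12 = 15

15


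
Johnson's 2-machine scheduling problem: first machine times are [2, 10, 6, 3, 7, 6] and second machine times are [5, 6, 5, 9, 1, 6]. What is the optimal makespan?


Apply Johnson's rule:
  Group 1 (a <= b): [(1, 2, 5), (4, 3, 9), (6, 6, 6)]
  Group 2 (a > b): [(2, 10, 6), (3, 6, 5), (5, 7, 1)]
Optimal job order: [1, 4, 6, 2, 3, 5]
Schedule:
  Job 1: M1 done at 2, M2 done at 7
  Job 4: M1 done at 5, M2 done at 16
  Job 6: M1 done at 11, M2 done at 22
  Job 2: M1 done at 21, M2 done at 28
  Job 3: M1 done at 27, M2 done at 33
  Job 5: M1 done at 34, M2 done at 35
Makespan = 35

35


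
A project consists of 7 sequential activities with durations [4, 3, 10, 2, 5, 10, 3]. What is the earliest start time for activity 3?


Activity 3 starts after activities 1 through 2 complete.
Predecessor durations: [4, 3]
ES = 4 + 3 = 7

7


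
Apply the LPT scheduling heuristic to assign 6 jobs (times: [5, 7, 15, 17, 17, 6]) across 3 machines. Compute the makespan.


Sort jobs in decreasing order (LPT): [17, 17, 15, 7, 6, 5]
Assign each job to the least loaded machine:
  Machine 1: jobs [17, 6], load = 23
  Machine 2: jobs [17, 5], load = 22
  Machine 3: jobs [15, 7], load = 22
Makespan = max load = 23

23


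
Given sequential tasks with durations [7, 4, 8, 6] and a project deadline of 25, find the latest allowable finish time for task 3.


LF(activity 3) = deadline - sum of successor durations
Successors: activities 4 through 4 with durations [6]
Sum of successor durations = 6
LF = 25 - 6 = 19

19


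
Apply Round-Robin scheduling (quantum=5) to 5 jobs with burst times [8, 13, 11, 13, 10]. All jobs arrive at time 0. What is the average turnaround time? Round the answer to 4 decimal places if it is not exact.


Time quantum = 5
Execution trace:
  J1 runs 5 units, time = 5
  J2 runs 5 units, time = 10
  J3 runs 5 units, time = 15
  J4 runs 5 units, time = 20
  J5 runs 5 units, time = 25
  J1 runs 3 units, time = 28
  J2 runs 5 units, time = 33
  J3 runs 5 units, time = 38
  J4 runs 5 units, time = 43
  J5 runs 5 units, time = 48
  J2 runs 3 units, time = 51
  J3 runs 1 units, time = 52
  J4 runs 3 units, time = 55
Finish times: [28, 51, 52, 55, 48]
Average turnaround = 234/5 = 46.8

46.8


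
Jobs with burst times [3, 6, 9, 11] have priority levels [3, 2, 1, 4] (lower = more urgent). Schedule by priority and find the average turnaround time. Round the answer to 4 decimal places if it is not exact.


Sort by priority (ascending = highest first):
Order: [(1, 9), (2, 6), (3, 3), (4, 11)]
Completion times:
  Priority 1, burst=9, C=9
  Priority 2, burst=6, C=15
  Priority 3, burst=3, C=18
  Priority 4, burst=11, C=29
Average turnaround = 71/4 = 17.75

17.75


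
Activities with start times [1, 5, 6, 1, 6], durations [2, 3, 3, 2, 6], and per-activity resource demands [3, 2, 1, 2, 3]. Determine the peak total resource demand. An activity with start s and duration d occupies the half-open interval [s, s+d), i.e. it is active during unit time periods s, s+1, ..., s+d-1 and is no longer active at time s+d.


Each activity i is active on [start_i, start_i + duration_i).
Compute total resource usage per time slot:
  t=0: active resources = [], total = 0
  t=1: active resources = [3, 2], total = 5
  t=2: active resources = [3, 2], total = 5
  t=3: active resources = [], total = 0
  t=4: active resources = [], total = 0
  t=5: active resources = [2], total = 2
  t=6: active resources = [2, 1, 3], total = 6
  t=7: active resources = [2, 1, 3], total = 6
  t=8: active resources = [1, 3], total = 4
  t=9: active resources = [3], total = 3
  t=10: active resources = [3], total = 3
  t=11: active resources = [3], total = 3
Peak resource demand = 6

6


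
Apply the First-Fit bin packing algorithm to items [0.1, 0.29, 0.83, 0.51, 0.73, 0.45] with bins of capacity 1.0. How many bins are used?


Place items sequentially using First-Fit:
  Item 0.1 -> new Bin 1
  Item 0.29 -> Bin 1 (now 0.39)
  Item 0.83 -> new Bin 2
  Item 0.51 -> Bin 1 (now 0.9)
  Item 0.73 -> new Bin 3
  Item 0.45 -> new Bin 4
Total bins used = 4

4


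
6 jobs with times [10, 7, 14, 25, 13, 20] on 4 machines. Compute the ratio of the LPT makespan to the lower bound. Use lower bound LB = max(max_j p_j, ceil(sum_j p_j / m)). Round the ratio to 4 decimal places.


LPT order: [25, 20, 14, 13, 10, 7]
Machine loads after assignment: [25, 20, 21, 23]
LPT makespan = 25
Lower bound = max(max_job, ceil(total/4)) = max(25, 23) = 25
Ratio = 25 / 25 = 1.0

1.0


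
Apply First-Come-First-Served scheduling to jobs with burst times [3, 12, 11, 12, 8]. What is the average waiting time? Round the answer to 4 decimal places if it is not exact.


FCFS order (as given): [3, 12, 11, 12, 8]
Waiting times:
  Job 1: wait = 0
  Job 2: wait = 3
  Job 3: wait = 15
  Job 4: wait = 26
  Job 5: wait = 38
Sum of waiting times = 82
Average waiting time = 82/5 = 16.4

16.4


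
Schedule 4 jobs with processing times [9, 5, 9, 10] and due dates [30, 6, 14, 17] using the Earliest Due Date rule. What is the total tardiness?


Sort by due date (EDD order): [(5, 6), (9, 14), (10, 17), (9, 30)]
Compute completion times and tardiness:
  Job 1: p=5, d=6, C=5, tardiness=max(0,5-6)=0
  Job 2: p=9, d=14, C=14, tardiness=max(0,14-14)=0
  Job 3: p=10, d=17, C=24, tardiness=max(0,24-17)=7
  Job 4: p=9, d=30, C=33, tardiness=max(0,33-30)=3
Total tardiness = 10

10


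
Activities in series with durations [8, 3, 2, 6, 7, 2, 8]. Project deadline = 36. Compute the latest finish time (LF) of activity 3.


LF(activity 3) = deadline - sum of successor durations
Successors: activities 4 through 7 with durations [6, 7, 2, 8]
Sum of successor durations = 23
LF = 36 - 23 = 13

13


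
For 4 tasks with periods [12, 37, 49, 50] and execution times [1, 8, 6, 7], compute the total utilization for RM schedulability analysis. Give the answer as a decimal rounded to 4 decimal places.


Compute individual utilizations (exact fractions):
  Task 1: C/T = 1/12 (approx. 0.0833)
  Task 2: C/T = 8/37 (approx. 0.2162)
  Task 3: C/T = 6/49 (approx. 0.1224)
  Task 4: C/T = 7/50 (approx. 0.14)
Total utilization U = 1/12 + 8/37 + 6/49 + 7/50 = 305671/543900
Rounded to 4 decimal places: U = 0.5620
RM (Liu & Layland) bound for 4 tasks = 0.756828; compare with U = 305671/543900 (approx. 0.561999)
U <= bound, so schedulable by RM sufficient condition.

0.5620


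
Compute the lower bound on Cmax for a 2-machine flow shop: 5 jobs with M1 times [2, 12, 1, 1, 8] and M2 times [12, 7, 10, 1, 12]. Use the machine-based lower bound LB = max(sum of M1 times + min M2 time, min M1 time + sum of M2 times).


LB1 = sum(M1 times) + min(M2 times) = 24 + 1 = 25
LB2 = min(M1 times) + sum(M2 times) = 1 + 42 = 43
Lower bound = max(LB1, LB2) = max(25, 43) = 43

43


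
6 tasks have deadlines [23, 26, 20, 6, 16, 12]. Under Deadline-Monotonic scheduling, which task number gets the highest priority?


Sort tasks by relative deadline (ascending):
  Task 4: deadline = 6
  Task 6: deadline = 12
  Task 5: deadline = 16
  Task 3: deadline = 20
  Task 1: deadline = 23
  Task 2: deadline = 26
Priority order (highest first): [4, 6, 5, 3, 1, 2]
Highest priority task = 4

4


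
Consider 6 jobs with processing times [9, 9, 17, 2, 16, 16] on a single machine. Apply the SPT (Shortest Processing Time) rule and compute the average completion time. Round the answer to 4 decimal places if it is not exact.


Sort jobs by processing time (SPT order): [2, 9, 9, 16, 16, 17]
Compute completion times sequentially:
  Job 1: processing = 2, completes at 2
  Job 2: processing = 9, completes at 11
  Job 3: processing = 9, completes at 20
  Job 4: processing = 16, completes at 36
  Job 5: processing = 16, completes at 52
  Job 6: processing = 17, completes at 69
Sum of completion times = 190
Average completion time = 190/6 = 31.6667

31.6667


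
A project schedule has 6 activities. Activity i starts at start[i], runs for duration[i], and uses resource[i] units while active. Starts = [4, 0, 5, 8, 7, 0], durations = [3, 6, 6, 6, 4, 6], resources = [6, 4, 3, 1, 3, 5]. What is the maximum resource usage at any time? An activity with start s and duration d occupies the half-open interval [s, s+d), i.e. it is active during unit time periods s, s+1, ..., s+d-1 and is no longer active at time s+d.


Each activity i is active on [start_i, start_i + duration_i).
Compute total resource usage per time slot:
  t=0: active resources = [4, 5], total = 9
  t=1: active resources = [4, 5], total = 9
  t=2: active resources = [4, 5], total = 9
  t=3: active resources = [4, 5], total = 9
  t=4: active resources = [6, 4, 5], total = 15
  t=5: active resources = [6, 4, 3, 5], total = 18
  t=6: active resources = [6, 3], total = 9
  t=7: active resources = [3, 3], total = 6
  t=8: active resources = [3, 1, 3], total = 7
  t=9: active resources = [3, 1, 3], total = 7
  t=10: active resources = [3, 1, 3], total = 7
  t=11: active resources = [1], total = 1
  t=12: active resources = [1], total = 1
  t=13: active resources = [1], total = 1
Peak resource demand = 18

18


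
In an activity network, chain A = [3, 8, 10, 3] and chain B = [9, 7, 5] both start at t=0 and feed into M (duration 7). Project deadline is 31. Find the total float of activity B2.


Forward pass: ES(B2) = sum of predecessors on chain B = 9
EF = ES + duration = 9 + 7 = 16
Backward pass: LF(M) = deadline = 31; LS(M) = 31 - 7 = 24
LF(B2) = LS(M) - sum(successors on chain B) = 24 - 5 = 19
LS = LF - duration = 19 - 7 = 12
Total float = LS - ES = 12 - 9 = 3

3


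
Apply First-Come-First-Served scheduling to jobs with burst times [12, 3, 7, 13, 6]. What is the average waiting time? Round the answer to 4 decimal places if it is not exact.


FCFS order (as given): [12, 3, 7, 13, 6]
Waiting times:
  Job 1: wait = 0
  Job 2: wait = 12
  Job 3: wait = 15
  Job 4: wait = 22
  Job 5: wait = 35
Sum of waiting times = 84
Average waiting time = 84/5 = 16.8

16.8


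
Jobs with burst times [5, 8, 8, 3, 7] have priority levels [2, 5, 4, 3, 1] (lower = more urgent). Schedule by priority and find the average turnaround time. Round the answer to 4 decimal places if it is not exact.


Sort by priority (ascending = highest first):
Order: [(1, 7), (2, 5), (3, 3), (4, 8), (5, 8)]
Completion times:
  Priority 1, burst=7, C=7
  Priority 2, burst=5, C=12
  Priority 3, burst=3, C=15
  Priority 4, burst=8, C=23
  Priority 5, burst=8, C=31
Average turnaround = 88/5 = 17.6

17.6


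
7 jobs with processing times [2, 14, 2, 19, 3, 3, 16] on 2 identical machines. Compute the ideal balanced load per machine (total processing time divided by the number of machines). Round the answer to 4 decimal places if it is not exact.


Total processing time = 2 + 14 + 2 + 19 + 3 + 3 + 16 = 59
Number of machines = 2
Ideal balanced load = 59 / 2 = 29.5

29.5


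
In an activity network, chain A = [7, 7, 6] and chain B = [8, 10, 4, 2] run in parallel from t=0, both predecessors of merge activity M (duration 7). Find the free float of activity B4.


ES(B4) = sum of predecessors on chain B = 22
EF(B4) = ES + duration = 22 + 2 = 24
Successor of B4 is M. ES(M) = max(sum(A), sum(B)) = max(20, 24) = 24
Free float = ES(successor) - EF(current) = 24 - 24 = 0

0


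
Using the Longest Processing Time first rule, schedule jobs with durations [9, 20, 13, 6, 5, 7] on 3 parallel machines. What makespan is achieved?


Sort jobs in decreasing order (LPT): [20, 13, 9, 7, 6, 5]
Assign each job to the least loaded machine:
  Machine 1: jobs [20], load = 20
  Machine 2: jobs [13, 6], load = 19
  Machine 3: jobs [9, 7, 5], load = 21
Makespan = max load = 21

21


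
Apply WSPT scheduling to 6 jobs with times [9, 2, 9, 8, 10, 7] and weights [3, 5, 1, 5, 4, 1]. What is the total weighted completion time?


Compute p/w ratios and sort ascending (WSPT): [(2, 5), (8, 5), (10, 4), (9, 3), (7, 1), (9, 1)]
Compute weighted completion times:
  Job (p=2,w=5): C=2, w*C=5*2=10
  Job (p=8,w=5): C=10, w*C=5*10=50
  Job (p=10,w=4): C=20, w*C=4*20=80
  Job (p=9,w=3): C=29, w*C=3*29=87
  Job (p=7,w=1): C=36, w*C=1*36=36
  Job (p=9,w=1): C=45, w*C=1*45=45
Total weighted completion time = 308

308


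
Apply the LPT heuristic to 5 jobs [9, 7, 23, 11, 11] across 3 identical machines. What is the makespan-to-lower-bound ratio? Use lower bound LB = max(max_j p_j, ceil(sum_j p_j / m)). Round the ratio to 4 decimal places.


LPT order: [23, 11, 11, 9, 7]
Machine loads after assignment: [23, 20, 18]
LPT makespan = 23
Lower bound = max(max_job, ceil(total/3)) = max(23, 21) = 23
Ratio = 23 / 23 = 1.0

1.0


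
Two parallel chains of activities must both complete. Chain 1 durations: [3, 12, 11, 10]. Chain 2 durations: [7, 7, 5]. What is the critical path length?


Path A total = 3 + 12 + 11 + 10 = 36
Path B total = 7 + 7 + 5 = 19
Critical path = longest path = max(36, 19) = 36

36


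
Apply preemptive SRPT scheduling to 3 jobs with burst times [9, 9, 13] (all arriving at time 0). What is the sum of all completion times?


Since all jobs arrive at t=0, SRPT equals SPT ordering.
SPT order: [9, 9, 13]
Completion times:
  Job 1: p=9, C=9
  Job 2: p=9, C=18
  Job 3: p=13, C=31
Total completion time = 9 + 18 + 31 = 58

58


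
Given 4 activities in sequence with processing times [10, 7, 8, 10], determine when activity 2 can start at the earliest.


Activity 2 starts after activities 1 through 1 complete.
Predecessor durations: [10]
ES = 10 = 10

10


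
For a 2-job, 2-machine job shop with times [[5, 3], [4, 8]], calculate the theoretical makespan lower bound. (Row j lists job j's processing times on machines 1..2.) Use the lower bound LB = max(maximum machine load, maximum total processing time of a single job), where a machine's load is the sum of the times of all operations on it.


Machine loads:
  Machine 1: 5 + 4 = 9
  Machine 2: 3 + 8 = 11
Max machine load = 11
Job totals:
  Job 1: 8
  Job 2: 12
Max job total = 12
Lower bound = max(11, 12) = 12

12


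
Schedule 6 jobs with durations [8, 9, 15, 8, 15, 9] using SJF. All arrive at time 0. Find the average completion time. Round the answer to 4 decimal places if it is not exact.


SJF order (ascending): [8, 8, 9, 9, 15, 15]
Completion times:
  Job 1: burst=8, C=8
  Job 2: burst=8, C=16
  Job 3: burst=9, C=25
  Job 4: burst=9, C=34
  Job 5: burst=15, C=49
  Job 6: burst=15, C=64
Average completion = 196/6 = 32.6667

32.6667


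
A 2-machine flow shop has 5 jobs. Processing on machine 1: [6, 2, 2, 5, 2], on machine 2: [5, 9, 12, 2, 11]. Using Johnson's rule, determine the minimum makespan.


Apply Johnson's rule:
  Group 1 (a <= b): [(2, 2, 9), (3, 2, 12), (5, 2, 11)]
  Group 2 (a > b): [(1, 6, 5), (4, 5, 2)]
Optimal job order: [2, 3, 5, 1, 4]
Schedule:
  Job 2: M1 done at 2, M2 done at 11
  Job 3: M1 done at 4, M2 done at 23
  Job 5: M1 done at 6, M2 done at 34
  Job 1: M1 done at 12, M2 done at 39
  Job 4: M1 done at 17, M2 done at 41
Makespan = 41

41


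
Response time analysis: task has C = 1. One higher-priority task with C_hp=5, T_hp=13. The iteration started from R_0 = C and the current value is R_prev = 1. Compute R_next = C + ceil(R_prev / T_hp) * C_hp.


R_next = C + ceil(R_prev / T_hp) * C_hp
ceil(1 / 13) = ceil(0.0769) = 1
Interference = 1 * 5 = 5
R_next = 1 + 5 = 6

6


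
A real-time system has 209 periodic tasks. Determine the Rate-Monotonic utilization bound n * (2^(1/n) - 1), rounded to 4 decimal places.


Compute 2^(1/209) = 1.0033219993
Subtract 1: 1.0033219993 - 1 = 0.0033219993
Multiply by n: 209 * 0.0033219993 = 0.6942978537
Round to 4 dp: 0.6943

0.6943


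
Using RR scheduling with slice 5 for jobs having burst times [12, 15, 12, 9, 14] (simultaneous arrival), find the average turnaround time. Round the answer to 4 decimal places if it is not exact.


Time quantum = 5
Execution trace:
  J1 runs 5 units, time = 5
  J2 runs 5 units, time = 10
  J3 runs 5 units, time = 15
  J4 runs 5 units, time = 20
  J5 runs 5 units, time = 25
  J1 runs 5 units, time = 30
  J2 runs 5 units, time = 35
  J3 runs 5 units, time = 40
  J4 runs 4 units, time = 44
  J5 runs 5 units, time = 49
  J1 runs 2 units, time = 51
  J2 runs 5 units, time = 56
  J3 runs 2 units, time = 58
  J5 runs 4 units, time = 62
Finish times: [51, 56, 58, 44, 62]
Average turnaround = 271/5 = 54.2

54.2


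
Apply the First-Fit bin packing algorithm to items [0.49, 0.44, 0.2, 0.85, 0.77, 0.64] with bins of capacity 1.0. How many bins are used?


Place items sequentially using First-Fit:
  Item 0.49 -> new Bin 1
  Item 0.44 -> Bin 1 (now 0.93)
  Item 0.2 -> new Bin 2
  Item 0.85 -> new Bin 3
  Item 0.77 -> Bin 2 (now 0.97)
  Item 0.64 -> new Bin 4
Total bins used = 4

4


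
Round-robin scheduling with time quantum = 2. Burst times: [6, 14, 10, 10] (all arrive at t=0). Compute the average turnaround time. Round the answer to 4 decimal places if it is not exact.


Time quantum = 2
Execution trace:
  J1 runs 2 units, time = 2
  J2 runs 2 units, time = 4
  J3 runs 2 units, time = 6
  J4 runs 2 units, time = 8
  J1 runs 2 units, time = 10
  J2 runs 2 units, time = 12
  J3 runs 2 units, time = 14
  J4 runs 2 units, time = 16
  J1 runs 2 units, time = 18
  J2 runs 2 units, time = 20
  J3 runs 2 units, time = 22
  J4 runs 2 units, time = 24
  J2 runs 2 units, time = 26
  J3 runs 2 units, time = 28
  J4 runs 2 units, time = 30
  J2 runs 2 units, time = 32
  J3 runs 2 units, time = 34
  J4 runs 2 units, time = 36
  J2 runs 2 units, time = 38
  J2 runs 2 units, time = 40
Finish times: [18, 40, 34, 36]
Average turnaround = 128/4 = 32.0

32.0


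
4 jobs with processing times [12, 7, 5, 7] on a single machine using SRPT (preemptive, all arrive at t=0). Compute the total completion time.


Since all jobs arrive at t=0, SRPT equals SPT ordering.
SPT order: [5, 7, 7, 12]
Completion times:
  Job 1: p=5, C=5
  Job 2: p=7, C=12
  Job 3: p=7, C=19
  Job 4: p=12, C=31
Total completion time = 5 + 12 + 19 + 31 = 67

67


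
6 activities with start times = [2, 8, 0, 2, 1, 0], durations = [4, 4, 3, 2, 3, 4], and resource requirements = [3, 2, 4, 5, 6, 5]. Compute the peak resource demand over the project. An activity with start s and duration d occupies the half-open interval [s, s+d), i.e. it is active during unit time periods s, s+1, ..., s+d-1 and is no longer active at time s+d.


Each activity i is active on [start_i, start_i + duration_i).
Compute total resource usage per time slot:
  t=0: active resources = [4, 5], total = 9
  t=1: active resources = [4, 6, 5], total = 15
  t=2: active resources = [3, 4, 5, 6, 5], total = 23
  t=3: active resources = [3, 5, 6, 5], total = 19
  t=4: active resources = [3], total = 3
  t=5: active resources = [3], total = 3
  t=6: active resources = [], total = 0
  t=7: active resources = [], total = 0
  t=8: active resources = [2], total = 2
  t=9: active resources = [2], total = 2
  t=10: active resources = [2], total = 2
  t=11: active resources = [2], total = 2
Peak resource demand = 23

23


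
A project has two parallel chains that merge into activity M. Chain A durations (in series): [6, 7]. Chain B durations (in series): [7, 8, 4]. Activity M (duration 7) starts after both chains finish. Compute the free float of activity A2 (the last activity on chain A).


ES(A2) = sum of predecessors on chain A = 6
EF(A2) = ES + duration = 6 + 7 = 13
Successor of A2 is M. ES(M) = max(sum(A), sum(B)) = max(13, 19) = 19
Free float = ES(successor) - EF(current) = 19 - 13 = 6

6


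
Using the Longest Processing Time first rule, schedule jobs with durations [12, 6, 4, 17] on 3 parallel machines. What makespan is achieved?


Sort jobs in decreasing order (LPT): [17, 12, 6, 4]
Assign each job to the least loaded machine:
  Machine 1: jobs [17], load = 17
  Machine 2: jobs [12], load = 12
  Machine 3: jobs [6, 4], load = 10
Makespan = max load = 17

17


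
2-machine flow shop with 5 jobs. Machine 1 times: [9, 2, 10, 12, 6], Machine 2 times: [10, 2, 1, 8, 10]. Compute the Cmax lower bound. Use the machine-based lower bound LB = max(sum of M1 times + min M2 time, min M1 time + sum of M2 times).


LB1 = sum(M1 times) + min(M2 times) = 39 + 1 = 40
LB2 = min(M1 times) + sum(M2 times) = 2 + 31 = 33
Lower bound = max(LB1, LB2) = max(40, 33) = 40

40


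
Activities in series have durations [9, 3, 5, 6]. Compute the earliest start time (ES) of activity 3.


Activity 3 starts after activities 1 through 2 complete.
Predecessor durations: [9, 3]
ES = 9 + 3 = 12

12


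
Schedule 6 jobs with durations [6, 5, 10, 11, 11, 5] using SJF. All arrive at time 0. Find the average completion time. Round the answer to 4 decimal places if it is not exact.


SJF order (ascending): [5, 5, 6, 10, 11, 11]
Completion times:
  Job 1: burst=5, C=5
  Job 2: burst=5, C=10
  Job 3: burst=6, C=16
  Job 4: burst=10, C=26
  Job 5: burst=11, C=37
  Job 6: burst=11, C=48
Average completion = 142/6 = 23.6667

23.6667


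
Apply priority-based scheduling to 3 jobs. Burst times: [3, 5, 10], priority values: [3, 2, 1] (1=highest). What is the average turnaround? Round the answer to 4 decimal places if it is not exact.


Sort by priority (ascending = highest first):
Order: [(1, 10), (2, 5), (3, 3)]
Completion times:
  Priority 1, burst=10, C=10
  Priority 2, burst=5, C=15
  Priority 3, burst=3, C=18
Average turnaround = 43/3 = 14.3333

14.3333


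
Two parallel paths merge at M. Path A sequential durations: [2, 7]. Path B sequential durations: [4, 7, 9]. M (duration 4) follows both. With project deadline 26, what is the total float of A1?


Forward pass: ES(A1) = sum of predecessors on chain A = 0
EF = ES + duration = 0 + 2 = 2
Backward pass: LF(M) = deadline = 26; LS(M) = 26 - 4 = 22
LF(A1) = LS(M) - sum(successors on chain A) = 22 - 7 = 15
LS = LF - duration = 15 - 2 = 13
Total float = LS - ES = 13 - 0 = 13

13
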